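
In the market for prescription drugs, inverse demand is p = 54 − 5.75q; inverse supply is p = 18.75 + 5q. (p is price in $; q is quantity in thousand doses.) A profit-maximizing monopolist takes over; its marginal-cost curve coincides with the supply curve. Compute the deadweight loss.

Competitive equilibrium: 54 − 5.75q = 18.75 + 5q → q* = 3.2791, p* = 35.1453.
Marginal revenue: MR = 54 − 11.5q. Set MR = MC: 54 − 11.5q = 18.75 + 5q → q_m = 2.1364.
Price p_m = 54 − 5.75·2.1364 = 41.7157; MC(q_m) = 18.75 + 5·2.1364 = 29.432.
Competitive q* = 3.2791, so Δq = 1.1427; wedge = 41.7157 − 29.432 = 12.2837.
The triangle = ½ × 1.1427 × 12.2837 = $7.02 thousand.

$7.02 thousand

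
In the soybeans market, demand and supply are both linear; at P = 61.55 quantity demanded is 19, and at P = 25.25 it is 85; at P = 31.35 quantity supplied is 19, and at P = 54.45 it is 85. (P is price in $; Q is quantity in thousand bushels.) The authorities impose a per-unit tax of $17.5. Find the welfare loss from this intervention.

Demand slope = (25.25 − 61.55)/(85 − 19) = −0.55, so P = 72 − 0.55Q.
Supply slope = (54.45 − 31.35)/(85 − 19) = 0.35, so P = 24.7 + 0.35Q.
Competitive equilibrium: 72 − 0.55Q = 24.7 + 0.35Q → Q* = 52.5556, P* = 43.0944.
With the tax, the buyer price exceeds the seller price by 17.5: (72 − 0.55Q) − (24.7 + 0.35Q) = 17.5 → Q' = 33.1111.
ΔQ = 52.5556 − 33.1111 = 19.4445; the wedge equals the tax, 17.5.
Deadweight loss = ½ × 19.4445 × 17.5 = $170.14 thousand.

$170.14 thousand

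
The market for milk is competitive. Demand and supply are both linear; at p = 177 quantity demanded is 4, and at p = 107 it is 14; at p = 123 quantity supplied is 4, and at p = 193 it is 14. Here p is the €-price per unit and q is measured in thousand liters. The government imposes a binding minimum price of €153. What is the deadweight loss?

€1.29 thousand

Demand slope = (107 − 177)/(14 − 4) = −7, so p = 205 − 7q.
Supply slope = (193 − 123)/(14 − 4) = 7, so p = 95 + 7q.
Competitive equilibrium: 205 − 7q = 95 + 7q → q* = 7.8571, p* = 150.
At the floor p = 153, quantity demanded = (205 − 153)/7 = 7.4286.
Sellers' marginal cost at q' = 7.4286: 95 + 7·7.4286 = 147.0002.
Δq = 7.8571 − 7.4286 = 0.4285; wedge = 153 − 147.0002 = 5.9998.
Deadweight loss = ½ × 0.4285 × 5.9998 = €1.29 thousand.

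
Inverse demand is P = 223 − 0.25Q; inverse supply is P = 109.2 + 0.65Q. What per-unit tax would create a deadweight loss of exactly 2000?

60

Competitive equilibrium: 223 − 0.25Q = 109.2 + 0.65Q → Q* = 126.4444, P* = 191.3889.
A tax t gives ΔQ = t/0.9 and wedge t, so DWL = t²/1.8.
t²/1.8 = 2000 → t² = 3600 → t = 60.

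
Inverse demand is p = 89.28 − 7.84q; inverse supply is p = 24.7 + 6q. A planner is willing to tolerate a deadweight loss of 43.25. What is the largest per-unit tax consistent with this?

34.6

Competitive equilibrium: 89.28 − 7.84q = 24.7 + 6q → q* = 4.6662, p* = 52.6971.
A tax t gives Δq = t/13.84 and wedge t, so DWL = t²/27.68.
t²/27.68 = 43.25 → t² = 1197.16 → t = 34.6.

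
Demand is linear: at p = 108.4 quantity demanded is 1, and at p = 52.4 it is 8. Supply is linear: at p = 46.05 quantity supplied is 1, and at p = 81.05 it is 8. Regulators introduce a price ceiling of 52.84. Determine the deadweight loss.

Demand slope = (52.4 − 108.4)/(8 − 1) = −8, so p = 116.4 − 8q.
Supply slope = (81.05 − 46.05)/(8 − 1) = 5, so p = 41.05 + 5q.
Competitive equilibrium: 116.4 − 8q = 41.05 + 5q → q* = 5.7962, p* = 70.0308.
At the ceiling p = 52.84, quantity supplied = (52.84 − 41.05)/5 = 2.358.
Willingness to pay at q' = 2.358: 116.4 − 8·2.358 = 97.536.
Δq = 5.7962 − 2.358 = 3.4382; wedge = 97.536 − 52.84 = 44.696.
Welfare loss = ½ × 3.4382 × 44.696 = 76.84.

76.84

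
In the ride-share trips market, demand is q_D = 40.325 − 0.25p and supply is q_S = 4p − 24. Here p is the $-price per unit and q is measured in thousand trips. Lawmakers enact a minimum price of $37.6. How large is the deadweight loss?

In inverse form: demand p = 161.3 − 4q, supply p = 6 + 0.25q.
Competitive equilibrium: 161.3 − 4q = 6 + 0.25q → q* = 36.5412, p* = 15.1353.
At the floor p = 37.6, quantity demanded = (161.3 − 37.6)/4 = 30.925.
Sellers' marginal cost at q' = 30.925: 6 + 0.25·30.925 = 13.7313.
Δq = 36.5412 − 30.925 = 5.6162; wedge = 37.6 − 13.7313 = 23.8687.
Deadweight loss = ½ × 5.6162 × 23.8687 = $67.03 thousand.

$67.03 thousand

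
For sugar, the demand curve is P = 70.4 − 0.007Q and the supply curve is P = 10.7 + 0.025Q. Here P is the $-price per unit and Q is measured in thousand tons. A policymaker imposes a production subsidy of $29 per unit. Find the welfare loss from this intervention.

$13140.625 thousand

Competitive equilibrium: 70.4 − 0.007Q = 10.7 + 0.025Q → Q* = 1865.625, P* = 57.3406.
The subsidy lowers effective supply by 29: P = 0.025Q − 18.3.
New quantity: 70.4 − 0.007Q = 0.025Q − 18.3 → Q' = 2771.875.
Overproduction ΔQ = 2771.875 − 1865.625 = 906.25; wedge = subsidy = 29.
DWL = ½ × 906.25 × 29 = $13140.625 thousand.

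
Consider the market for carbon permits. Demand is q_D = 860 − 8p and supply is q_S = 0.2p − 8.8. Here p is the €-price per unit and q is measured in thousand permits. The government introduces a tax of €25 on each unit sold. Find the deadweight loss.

€60.98 thousand

In inverse form: demand p = 107.5 − 0.125q, supply p = 44 + 5q.
Competitive equilibrium: 107.5 − 0.125q = 44 + 5q → q* = 12.3902, p* = 105.9512.
With the tax, the buyer price exceeds the seller price by 25: (107.5 − 0.125q) − (44 + 5q) = 25 → q' = 7.5122.
Δq = 12.3902 − 7.5122 = 4.878; the wedge equals the tax, 25.
The triangle = ½ × 4.878 × 25 = €60.98 thousand.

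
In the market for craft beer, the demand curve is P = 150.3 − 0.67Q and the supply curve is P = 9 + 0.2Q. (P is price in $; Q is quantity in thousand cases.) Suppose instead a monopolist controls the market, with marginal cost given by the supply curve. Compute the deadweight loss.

Competitive equilibrium: 150.3 − 0.67Q = 9 + 0.2Q → Q* = 162.4138, P* = 41.4828.
Marginal revenue: MR = 150.3 − 1.34Q. Set MR = MC: 150.3 − 1.34Q = 9 + 0.2Q → Q_m = 91.7532.
Price P_m = 150.3 − 0.67·91.7532 = 88.8254; MC(Q_m) = 9 + 0.2·91.7532 = 27.3506.
Competitive Q* = 162.4138, so ΔQ = 70.6606; wedge = 88.8254 − 27.3506 = 61.4748.
The triangle = ½ × 70.6606 × 61.4748 = $2171.92 thousand.

$2171.92 thousand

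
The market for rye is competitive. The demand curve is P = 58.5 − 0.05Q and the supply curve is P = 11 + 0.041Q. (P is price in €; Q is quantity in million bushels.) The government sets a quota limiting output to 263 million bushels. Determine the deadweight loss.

Competitive equilibrium: 58.5 − 0.05Q = 11 + 0.041Q → Q* = 521.978, P* = 32.4011.
At Q = 263: demand price = 58.5 − 0.05·263 = 45.35; supply price = 11 + 0.041·263 = 21.783.
ΔQ = 521.978 − 263 = 258.978; wedge = 45.35 − 21.783 = 23.567.
The triangle = ½ × 258.978 × 23.567 = €3051.67 million.

€3051.67 million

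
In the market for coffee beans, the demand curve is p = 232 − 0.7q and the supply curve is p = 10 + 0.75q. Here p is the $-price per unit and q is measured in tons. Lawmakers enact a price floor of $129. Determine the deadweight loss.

$25.76

Competitive equilibrium: 232 − 0.7q = 10 + 0.75q → q* = 153.1034, p* = 124.8276.
At the floor p = 129, quantity demanded = (232 − 129)/0.7 = 147.1429.
Sellers' marginal cost at q' = 147.1429: 10 + 0.75·147.1429 = 120.3572.
Δq = 153.1034 − 147.1429 = 5.9605; wedge = 129 − 120.3572 = 8.6428.
Welfare loss = ½ × 5.9605 × 8.6428 = $25.76.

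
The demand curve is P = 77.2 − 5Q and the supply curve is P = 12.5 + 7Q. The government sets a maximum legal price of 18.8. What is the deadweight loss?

Competitive equilibrium: 77.2 − 5Q = 12.5 + 7Q → Q* = 5.3917, P* = 50.2417.
At the ceiling P = 18.8, quantity supplied = (18.8 − 12.5)/7 = 0.9.
Willingness to pay at Q' = 0.9: 77.2 − 5·0.9 = 72.7.
ΔQ = 5.3917 − 0.9 = 4.4917; wedge = 72.7 − 18.8 = 53.9.
DWL = ½ × 4.4917 × 53.9 = 121.05.

121.05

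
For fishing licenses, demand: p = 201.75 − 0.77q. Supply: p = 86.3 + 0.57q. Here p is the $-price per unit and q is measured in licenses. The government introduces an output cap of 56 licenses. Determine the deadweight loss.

Competitive equilibrium: 201.75 − 0.77q = 86.3 + 0.57q → q* = 86.1567, p* = 135.4093.
At q = 56: demand price = 201.75 − 0.77·56 = 158.63; supply price = 86.3 + 0.57·56 = 118.22.
Δq = 86.1567 − 56 = 30.1567; wedge = 158.63 − 118.22 = 40.41.
The triangle = ½ × 30.1567 × 40.41 = $609.32.

$609.32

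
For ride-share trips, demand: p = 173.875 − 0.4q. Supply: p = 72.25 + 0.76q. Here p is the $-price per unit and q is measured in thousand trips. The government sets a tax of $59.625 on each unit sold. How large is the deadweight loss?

$1532.39 thousand

Competitive equilibrium: 173.875 − 0.4q = 72.25 + 0.76q → q* = 87.6078, p* = 138.8319.
With the tax, the buyer price exceeds the seller price by 59.625: (173.875 − 0.4q) − (72.25 + 0.76q) = 59.625 → q' = 36.2069.
Δq = 87.6078 − 36.2069 = 51.4009; the wedge equals the tax, 59.625.
Deadweight loss = ½ × 51.4009 × 59.625 = $1532.39 thousand.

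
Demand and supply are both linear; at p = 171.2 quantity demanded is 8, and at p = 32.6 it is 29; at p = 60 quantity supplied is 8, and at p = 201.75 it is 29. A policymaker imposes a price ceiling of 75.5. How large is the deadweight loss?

Demand slope = (32.6 − 171.2)/(29 − 8) = −6.6, so p = 224 − 6.6q.
Supply slope = (201.75 − 60)/(29 − 8) = 6.75, so p = 6 + 6.75q.
Competitive equilibrium: 224 − 6.6q = 6 + 6.75q → q* = 16.3296, p* = 116.2247.
At the ceiling p = 75.5, quantity supplied = (75.5 − 6)/6.75 = 10.2963.
Willingness to pay at q' = 10.2963: 224 − 6.6·10.2963 = 156.0444.
Δq = 16.3296 − 10.2963 = 6.0333; wedge = 156.0444 − 75.5 = 80.5444.
The triangle = ½ × 6.0333 × 80.5444 = 242.97.

242.97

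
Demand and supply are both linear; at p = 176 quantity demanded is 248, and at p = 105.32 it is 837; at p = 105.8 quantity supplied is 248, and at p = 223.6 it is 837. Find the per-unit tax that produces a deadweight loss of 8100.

Demand slope = (105.32 − 176)/(837 − 248) = −0.12, so p = 205.76 − 0.12q.
Supply slope = (223.6 − 105.8)/(837 − 248) = 0.2, so p = 56.2 + 0.2q.
Competitive equilibrium: 205.76 − 0.12q = 56.2 + 0.2q → q* = 467.375, p* = 149.675.
A tax t gives Δq = t/0.32 and wedge t, so DWL = t²/0.64.
t²/0.64 = 8100 → t² = 5184 → t = 72.

72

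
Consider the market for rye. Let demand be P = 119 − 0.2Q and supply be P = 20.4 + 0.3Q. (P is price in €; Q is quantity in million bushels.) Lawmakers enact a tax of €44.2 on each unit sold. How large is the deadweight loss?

Competitive equilibrium: 119 − 0.2Q = 20.4 + 0.3Q → Q* = 197.2, P* = 79.56.
With the tax, the buyer price exceeds the seller price by 44.2: (119 − 0.2Q) − (20.4 + 0.3Q) = 44.2 → Q' = 108.8.
ΔQ = 197.2 − 108.8 = 88.4; the wedge equals the tax, 44.2.
The triangle = ½ × 88.4 × 44.2 = €1953.64 million.

€1953.64 million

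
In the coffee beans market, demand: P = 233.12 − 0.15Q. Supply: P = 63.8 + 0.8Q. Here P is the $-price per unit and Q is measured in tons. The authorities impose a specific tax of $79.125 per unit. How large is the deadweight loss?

Competitive equilibrium: 233.12 − 0.15Q = 63.8 + 0.8Q → Q* = 178.2316, P* = 206.3853.
With the tax, the buyer price exceeds the seller price by 79.125: (233.12 − 0.15Q) − (63.8 + 0.8Q) = 79.125 → Q' = 94.9421.
ΔQ = 178.2316 − 94.9421 = 83.2895; the wedge equals the tax, 79.125.
The triangle = ½ × 83.2895 × 79.125 = $3295.14.

$3295.14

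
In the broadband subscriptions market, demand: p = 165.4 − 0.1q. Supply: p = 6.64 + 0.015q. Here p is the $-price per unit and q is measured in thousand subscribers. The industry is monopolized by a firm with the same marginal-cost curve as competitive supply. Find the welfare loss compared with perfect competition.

Competitive equilibrium: 165.4 − 0.1q = 6.64 + 0.015q → q* = 1380.52174, p* = 27.34783.
Marginal revenue: MR = 165.4 − 0.2q. Set MR = MC: 165.4 − 0.2q = 6.64 + 0.015q → q_m = 738.4186.
Price p_m = 165.4 − 0.1·738.4186 = 91.55814; MC(q_m) = 6.64 + 0.015·738.4186 = 17.71628.
Competitive q* = 1380.52174, so Δq = 642.10314; wedge = 91.55814 − 17.71628 = 73.84186.
The triangle = ½ × 642.10314 × 73.84186 = $23707.05 thousand.

$23707.05 thousand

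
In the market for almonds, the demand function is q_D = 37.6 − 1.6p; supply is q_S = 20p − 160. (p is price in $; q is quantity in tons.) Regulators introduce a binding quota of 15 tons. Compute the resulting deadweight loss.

$21.40

In inverse form: demand p = 23.5 − 0.625q, supply p = 8 + 0.05q.
Competitive equilibrium: 23.5 − 0.625q = 8 + 0.05q → q* = 22.963, p* = 9.1481.
At q = 15: demand price = 23.5 − 0.625·15 = 14.125; supply price = 8 + 0.05·15 = 8.75.
Δq = 22.963 − 15 = 7.963; wedge = 14.125 − 8.75 = 5.375.
Welfare loss = ½ × 7.963 × 5.375 = $21.40.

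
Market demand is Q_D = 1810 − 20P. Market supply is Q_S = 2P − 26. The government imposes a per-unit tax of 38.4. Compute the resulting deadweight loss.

In inverse form: demand P = 90.5 − 0.05Q, supply P = 13 + 0.5Q.
Competitive equilibrium: 90.5 − 0.05Q = 13 + 0.5Q → Q* = 140.9091, P* = 83.4545.
With the tax, the buyer price exceeds the seller price by 38.4: (90.5 − 0.05Q) − (13 + 0.5Q) = 38.4 → Q' = 71.0909.
ΔQ = 140.9091 − 71.0909 = 69.8182; the wedge equals the tax, 38.4.
The triangle = ½ × 69.8182 × 38.4 = 1340.51.

1340.51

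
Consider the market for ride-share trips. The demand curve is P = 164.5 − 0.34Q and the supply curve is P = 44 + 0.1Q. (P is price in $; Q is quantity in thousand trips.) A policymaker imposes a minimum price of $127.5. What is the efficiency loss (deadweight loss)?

$5992.41 thousand

Competitive equilibrium: 164.5 − 0.34Q = 44 + 0.1Q → Q* = 273.8636, P* = 71.3864.
At the floor P = 127.5, quantity demanded = (164.5 − 127.5)/0.34 = 108.8235.
Sellers' marginal cost at Q' = 108.8235: 44 + 0.1·108.8235 = 54.8824.
ΔQ = 273.8636 − 108.8235 = 165.0401; wedge = 127.5 − 54.8824 = 72.6176.
Welfare loss = ½ × 165.0401 × 72.6176 = $5992.41 thousand.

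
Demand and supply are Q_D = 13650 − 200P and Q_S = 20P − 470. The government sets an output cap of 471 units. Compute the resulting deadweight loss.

3228.49

In inverse form: demand P = 68.25 − 0.005Q, supply P = 23.5 + 0.05Q.
Competitive equilibrium: 68.25 − 0.005Q = 23.5 + 0.05Q → Q* = 813.6364, P* = 64.1818.
At Q = 471: demand price = 68.25 − 0.005·471 = 65.895; supply price = 23.5 + 0.05·471 = 47.05.
ΔQ = 813.6364 − 471 = 342.6364; wedge = 65.895 − 47.05 = 18.845.
Welfare loss = ½ × 342.6364 × 18.845 = 3228.49.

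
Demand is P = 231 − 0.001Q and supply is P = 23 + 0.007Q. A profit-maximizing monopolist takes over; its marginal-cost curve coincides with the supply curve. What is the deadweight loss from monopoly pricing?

33382.72

Competitive equilibrium: 231 − 0.001Q = 23 + 0.007Q → Q* = 26000, P* = 205.
Marginal revenue: MR = 231 − 0.002Q. Set MR = MC: 231 − 0.002Q = 23 + 0.007Q → Q_m = 23111.111111.
Price P_m = 231 − 0.001·23111.111111 = 207.888889; MC(Q_m) = 23 + 0.007·23111.111111 = 184.777778.
Competitive Q* = 26000, so ΔQ = 2888.888889; wedge = 207.888889 − 184.777778 = 23.111111.
Welfare loss = ½ × 2888.888889 × 23.111111 = 33382.72.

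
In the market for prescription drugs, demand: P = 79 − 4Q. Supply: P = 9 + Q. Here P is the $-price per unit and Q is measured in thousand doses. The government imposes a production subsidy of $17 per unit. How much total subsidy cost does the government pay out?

$295.80 thousand

Competitive equilibrium: 79 − 4Q = 9 + Q → Q* = 14, P* = 23.
The subsidy lowers effective supply by 17: P = Q − 8.
New quantity: 79 − 4Q = Q − 8 → Q' = 17.4.
Total subsidy cost = 17 × 17.4 = $295.80 thousand.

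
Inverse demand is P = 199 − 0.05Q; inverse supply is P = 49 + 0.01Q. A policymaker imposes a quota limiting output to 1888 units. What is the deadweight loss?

Competitive equilibrium: 199 − 0.05Q = 49 + 0.01Q → Q* = 2500, P* = 74.
At Q = 1888: demand price = 199 − 0.05·1888 = 104.6; supply price = 49 + 0.01·1888 = 67.88.
ΔQ = 2500 − 1888 = 612; wedge = 104.6 − 67.88 = 36.72.
The triangle = ½ × 612 × 36.72 = 11236.32.

11236.32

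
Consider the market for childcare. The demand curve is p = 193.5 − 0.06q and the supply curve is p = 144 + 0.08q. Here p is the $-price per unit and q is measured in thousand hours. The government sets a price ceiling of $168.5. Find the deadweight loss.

$156.75 thousand

Competitive equilibrium: 193.5 − 0.06q = 144 + 0.08q → q* = 353.5714, p* = 172.2857.
At the ceiling p = 168.5, quantity supplied = (168.5 − 144)/0.08 = 306.25.
Willingness to pay at q' = 306.25: 193.5 − 0.06·306.25 = 175.125.
Δq = 353.5714 − 306.25 = 47.3214; wedge = 175.125 − 168.5 = 6.625.
DWL = ½ × 47.3214 × 6.625 = $156.75 thousand.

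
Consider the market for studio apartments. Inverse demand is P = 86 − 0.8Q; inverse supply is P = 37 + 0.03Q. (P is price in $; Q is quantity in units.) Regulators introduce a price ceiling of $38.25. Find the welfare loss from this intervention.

$125.20

Competitive equilibrium: 86 − 0.8Q = 37 + 0.03Q → Q* = 59.0361, P* = 38.7711.
At the ceiling P = 38.25, quantity supplied = (38.25 − 37)/0.03 = 41.6667.
Willingness to pay at Q' = 41.6667: 86 − 0.8·41.6667 = 52.6666.
ΔQ = 59.0361 − 41.6667 = 17.3694; wedge = 52.6666 − 38.25 = 14.4166.
DWL = ½ × 17.3694 × 14.4166 = $125.20.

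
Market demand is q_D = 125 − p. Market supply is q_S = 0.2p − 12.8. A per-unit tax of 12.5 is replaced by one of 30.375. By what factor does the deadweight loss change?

In inverse form: demand p = 125 − q, supply p = 64 + 5q.
Competitive equilibrium: 125 − q = 64 + 5q → q* = 10.1667, p* = 114.8333.
For a per-unit tax t: Δq = t/6, so DWL = ½·t·(t/6) = t²/12.
At t = 12.5: DWL = 13.021. At t = 30.375: DWL = 76.887.
Ratio = (30.375/12.5)² = 5.9049.

5.9049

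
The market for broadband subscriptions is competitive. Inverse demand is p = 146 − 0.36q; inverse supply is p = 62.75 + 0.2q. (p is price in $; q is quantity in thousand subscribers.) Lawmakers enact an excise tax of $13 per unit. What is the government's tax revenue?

Competitive equilibrium: 146 − 0.36q = 62.75 + 0.2q → q* = 148.6607, p* = 92.4821.
With the tax, the buyer price exceeds the seller price by 13: (146 − 0.36q) − (62.75 + 0.2q) = 13 → q' = 125.4464.
Tax revenue = 13 × 125.4464 = $1630.80 thousand.

$1630.80 thousand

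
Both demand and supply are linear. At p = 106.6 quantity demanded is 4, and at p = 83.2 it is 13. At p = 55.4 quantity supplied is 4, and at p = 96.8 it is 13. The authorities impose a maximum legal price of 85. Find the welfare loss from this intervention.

1.65

Demand slope = (83.2 − 106.6)/(13 − 4) = −2.6, so p = 117 − 2.6q.
Supply slope = (96.8 − 55.4)/(13 − 4) = 4.6, so p = 37 + 4.6q.
Competitive equilibrium: 117 − 2.6q = 37 + 4.6q → q* = 11.1111, p* = 88.1111.
At the ceiling p = 85, quantity supplied = (85 − 37)/4.6 = 10.4348.
Willingness to pay at q' = 10.4348: 117 − 2.6·10.4348 = 89.8695.
Δq = 11.1111 − 10.4348 = 0.6763; wedge = 89.8695 − 85 = 4.8695.
Welfare loss = ½ × 0.6763 × 4.8695 = 1.65.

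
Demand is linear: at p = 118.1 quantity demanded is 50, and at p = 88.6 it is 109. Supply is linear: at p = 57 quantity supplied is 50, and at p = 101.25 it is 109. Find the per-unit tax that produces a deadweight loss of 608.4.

39

Demand slope = (88.6 − 118.1)/(109 − 50) = −0.5, so p = 143.1 − 0.5q.
Supply slope = (101.25 − 57)/(109 − 50) = 0.75, so p = 19.5 + 0.75q.
Competitive equilibrium: 143.1 − 0.5q = 19.5 + 0.75q → q* = 98.88, p* = 93.66.
A tax t gives Δq = t/1.25 and wedge t, so DWL = t²/2.5.
t²/2.5 = 608.4 → t² = 1521 → t = 39.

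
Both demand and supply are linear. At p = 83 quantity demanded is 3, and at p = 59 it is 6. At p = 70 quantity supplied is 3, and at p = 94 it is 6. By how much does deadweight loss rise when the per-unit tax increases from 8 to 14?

4.125

Demand slope = (59 − 83)/(6 − 3) = −8, so p = 107 − 8q.
Supply slope = (94 − 70)/(6 − 3) = 8, so p = 46 + 8q.
Competitive equilibrium: 107 − 8q = 46 + 8q → q* = 3.8125, p* = 76.5.
For a per-unit tax t: Δq = t/16, so DWL = ½·t·(t/16) = t²/32.
At t = 8: DWL = 2. At t = 14: DWL = 6.125.
Increase = 6.125 − 2 = 4.125.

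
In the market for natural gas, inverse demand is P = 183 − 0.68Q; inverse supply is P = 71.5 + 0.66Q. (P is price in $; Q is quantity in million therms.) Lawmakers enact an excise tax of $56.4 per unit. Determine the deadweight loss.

$1186.93 million

Competitive equilibrium: 183 − 0.68Q = 71.5 + 0.66Q → Q* = 83.209, P* = 126.4179.
With the tax, the buyer price exceeds the seller price by 56.4: (183 − 0.68Q) − (71.5 + 0.66Q) = 56.4 → Q' = 41.1194.
ΔQ = 83.209 − 41.1194 = 42.0896; the wedge equals the tax, 56.4.
Deadweight loss = ½ × 42.0896 × 56.4 = $1186.93 million.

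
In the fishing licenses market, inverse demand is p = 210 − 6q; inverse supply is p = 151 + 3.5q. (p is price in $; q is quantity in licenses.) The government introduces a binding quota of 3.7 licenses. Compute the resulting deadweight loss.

Competitive equilibrium: 210 − 6q = 151 + 3.5q → q* = 6.2105, p* = 172.7368.
At q = 3.7: demand price = 210 − 6·3.7 = 187.8; supply price = 151 + 3.5·3.7 = 163.95.
Δq = 6.2105 − 3.7 = 2.5105; wedge = 187.8 − 163.95 = 23.85.
DWL = ½ × 2.5105 × 23.85 = $29.94.

$29.94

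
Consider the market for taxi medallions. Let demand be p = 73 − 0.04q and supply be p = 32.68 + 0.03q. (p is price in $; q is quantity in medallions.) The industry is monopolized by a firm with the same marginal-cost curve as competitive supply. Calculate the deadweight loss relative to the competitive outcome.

Competitive equilibrium: 73 − 0.04q = 32.68 + 0.03q → q* = 576, p* = 49.96.
Marginal revenue: MR = 73 − 0.08q. Set MR = MC: 73 − 0.08q = 32.68 + 0.03q → q_m = 366.5455.
Price p_m = 73 − 0.04·366.5455 = 58.3382; MC(q_m) = 32.68 + 0.03·366.5455 = 43.6764.
Competitive q* = 576, so Δq = 209.4545; wedge = 58.3382 − 43.6764 = 14.6618.
Deadweight loss = ½ × 209.4545 × 14.6618 = $1535.49.

$1535.49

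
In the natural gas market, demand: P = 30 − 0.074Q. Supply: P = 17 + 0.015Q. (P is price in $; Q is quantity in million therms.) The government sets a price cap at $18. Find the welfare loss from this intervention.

$280.55 million

Competitive equilibrium: 30 − 0.074Q = 17 + 0.015Q → Q* = 146.0674, P* = 19.191.
At the ceiling P = 18, quantity supplied = (18 − 17)/0.015 = 66.6667.
Willingness to pay at Q' = 66.6667: 30 − 0.074·66.6667 = 25.0667.
ΔQ = 146.0674 − 66.6667 = 79.4007; wedge = 25.0667 − 18 = 7.0667.
Welfare loss = ½ × 79.4007 × 7.0667 = $280.55 million.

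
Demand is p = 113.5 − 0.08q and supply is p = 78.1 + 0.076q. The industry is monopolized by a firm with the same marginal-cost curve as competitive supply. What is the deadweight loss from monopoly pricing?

461.54

Competitive equilibrium: 113.5 − 0.08q = 78.1 + 0.076q → q* = 226.9231, p* = 95.3462.
Marginal revenue: MR = 113.5 − 0.16q. Set MR = MC: 113.5 − 0.16q = 78.1 + 0.076q → q_m = 150.
Price p_m = 113.5 − 0.08·150 = 101.5; MC(q_m) = 78.1 + 0.076·150 = 89.5.
Competitive q* = 226.9231, so Δq = 76.9231; wedge = 101.5 − 89.5 = 12.
Deadweight loss = ½ × 76.9231 × 12 = 461.54.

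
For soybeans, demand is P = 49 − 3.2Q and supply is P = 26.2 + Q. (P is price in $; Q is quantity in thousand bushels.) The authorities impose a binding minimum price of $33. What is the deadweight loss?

Competitive equilibrium: 49 − 3.2Q = 26.2 + Q → Q* = 5.4286, P* = 31.6286.
At the floor P = 33, quantity demanded = (49 − 33)/3.2 = 5.
Sellers' marginal cost at Q' = 5: 26.2 + 1·5 = 31.2.
ΔQ = 5.4286 − 5 = 0.4286; wedge = 33 − 31.2 = 1.8.
Deadweight loss = ½ × 0.4286 × 1.8 = $0.39 thousand.

$0.39 thousand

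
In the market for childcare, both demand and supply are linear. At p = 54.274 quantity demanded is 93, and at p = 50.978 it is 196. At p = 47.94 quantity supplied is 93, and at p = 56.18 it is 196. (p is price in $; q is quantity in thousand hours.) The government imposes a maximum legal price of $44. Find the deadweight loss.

$626.89 thousand

Demand slope = (50.978 − 54.274)/(196 − 93) = −0.032, so p = 57.25 − 0.032q.
Supply slope = (56.18 − 47.94)/(196 − 93) = 0.08, so p = 40.5 + 0.08q.
Competitive equilibrium: 57.25 − 0.032q = 40.5 + 0.08q → q* = 149.5536, p* = 52.4643.
At the ceiling p = 44, quantity supplied = (44 − 40.5)/0.08 = 43.75.
Willingness to pay at q' = 43.75: 57.25 − 0.032·43.75 = 55.85.
Δq = 149.5536 − 43.75 = 105.8036; wedge = 55.85 − 44 = 11.85.
Welfare loss = ½ × 105.8036 × 11.85 = $626.89 thousand.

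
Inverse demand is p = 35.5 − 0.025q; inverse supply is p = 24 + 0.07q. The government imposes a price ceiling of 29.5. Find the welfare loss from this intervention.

85.72

Competitive equilibrium: 35.5 − 0.025q = 24 + 0.07q → q* = 121.0526, p* = 32.4737.
At the ceiling p = 29.5, quantity supplied = (29.5 − 24)/0.07 = 78.5714.
Willingness to pay at q' = 78.5714: 35.5 − 0.025·78.5714 = 33.5357.
Δq = 121.0526 − 78.5714 = 42.4812; wedge = 33.5357 − 29.5 = 4.0357.
Welfare loss = ½ × 42.4812 × 4.0357 = 85.72.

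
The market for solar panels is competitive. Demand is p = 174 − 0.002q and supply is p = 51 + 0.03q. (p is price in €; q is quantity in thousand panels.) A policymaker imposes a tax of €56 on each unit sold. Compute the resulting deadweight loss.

€49000 thousand

Competitive equilibrium: 174 − 0.002q = 51 + 0.03q → q* = 3843.75, p* = 166.3125.
With the tax, the buyer price exceeds the seller price by 56: (174 − 0.002q) − (51 + 0.03q) = 56 → q' = 2093.75.
Δq = 3843.75 − 2093.75 = 1750; the wedge equals the tax, 56.
Deadweight loss = ½ × 1750 × 56 = €49000 thousand.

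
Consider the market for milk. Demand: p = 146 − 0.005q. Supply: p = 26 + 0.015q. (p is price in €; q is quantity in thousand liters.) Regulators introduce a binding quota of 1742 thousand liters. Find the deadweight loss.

Competitive equilibrium: 146 − 0.005q = 26 + 0.015q → q* = 6000, p* = 116.
At q = 1742: demand price = 146 − 0.005·1742 = 137.29; supply price = 26 + 0.015·1742 = 52.13.
Δq = 6000 − 1742 = 4258; wedge = 137.29 − 52.13 = 85.16.
DWL = ½ × 4258 × 85.16 = €181305.64 thousand.

€181305.64 thousand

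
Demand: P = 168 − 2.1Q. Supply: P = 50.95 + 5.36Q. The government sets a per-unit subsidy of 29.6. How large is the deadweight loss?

58.72

Competitive equilibrium: 168 − 2.1Q = 50.95 + 5.36Q → Q* = 15.6903, P* = 135.0503.
The subsidy lowers effective supply by 29.6: P = 21.35 + 5.36Q.
New quantity: 168 − 2.1Q = 21.35 + 5.36Q → Q' = 19.6582.
Overproduction ΔQ = 19.6582 − 15.6903 = 3.9679; wedge = subsidy = 29.6.
Welfare loss = ½ × 3.9679 × 29.6 = 58.72.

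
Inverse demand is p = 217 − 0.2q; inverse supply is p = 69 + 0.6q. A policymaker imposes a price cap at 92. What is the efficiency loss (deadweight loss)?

8604.44

Competitive equilibrium: 217 − 0.2q = 69 + 0.6q → q* = 185, p* = 180.
At the ceiling p = 92, quantity supplied = (92 − 69)/0.6 = 38.3333.
Willingness to pay at q' = 38.3333: 217 − 0.2·38.3333 = 209.3333.
Δq = 185 − 38.3333 = 146.6667; wedge = 209.3333 − 92 = 117.3333.
DWL = ½ × 146.6667 × 117.3333 = 8604.44.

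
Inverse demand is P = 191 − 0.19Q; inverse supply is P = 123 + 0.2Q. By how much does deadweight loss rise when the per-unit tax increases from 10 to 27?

806.41

Competitive equilibrium: 191 − 0.19Q = 123 + 0.2Q → Q* = 174.359, P* = 157.8718.
For a per-unit tax t: ΔQ = t/0.39, so DWL = ½·t·(t/0.39) = t²/0.78.
At t = 10: DWL = 128.205. At t = 27: DWL = 934.615.
Increase = 934.615 − 128.205 = 806.41.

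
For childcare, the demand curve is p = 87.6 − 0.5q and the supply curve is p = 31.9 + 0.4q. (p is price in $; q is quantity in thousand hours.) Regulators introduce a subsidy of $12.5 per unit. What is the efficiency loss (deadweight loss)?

$86.81 thousand

Competitive equilibrium: 87.6 − 0.5q = 31.9 + 0.4q → q* = 61.8889, p* = 56.6556.
The subsidy lowers effective supply by 12.5: p = 19.4 + 0.4q.
New quantity: 87.6 − 0.5q = 19.4 + 0.4q → q' = 75.7778.
Overproduction Δq = 75.7778 − 61.8889 = 13.8889; wedge = subsidy = 12.5.
Deadweight loss = ½ × 13.8889 × 12.5 = $86.81 thousand.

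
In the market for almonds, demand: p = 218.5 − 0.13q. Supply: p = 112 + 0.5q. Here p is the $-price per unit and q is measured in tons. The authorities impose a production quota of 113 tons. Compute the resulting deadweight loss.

Competitive equilibrium: 218.5 − 0.13q = 112 + 0.5q → q* = 169.0476, p* = 196.5238.
At q = 113: demand price = 218.5 − 0.13·113 = 203.81; supply price = 112 + 0.5·113 = 168.5.
Δq = 169.0476 − 113 = 56.0476; wedge = 203.81 − 168.5 = 35.31.
DWL = ½ × 56.0476 × 35.31 = $989.52.

$989.52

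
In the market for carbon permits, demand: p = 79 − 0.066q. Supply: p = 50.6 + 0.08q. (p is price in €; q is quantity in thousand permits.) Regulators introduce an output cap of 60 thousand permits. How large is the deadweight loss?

€1320.99 thousand

Competitive equilibrium: 79 − 0.066q = 50.6 + 0.08q → q* = 194.5205, p* = 66.1616.
At q = 60: demand price = 79 − 0.066·60 = 75.04; supply price = 50.6 + 0.08·60 = 55.4.
Δq = 194.5205 − 60 = 134.5205; wedge = 75.04 − 55.4 = 19.64.
DWL = ½ × 134.5205 × 19.64 = €1320.99 thousand.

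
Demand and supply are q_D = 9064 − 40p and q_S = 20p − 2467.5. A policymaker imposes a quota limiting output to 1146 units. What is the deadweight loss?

In inverse form: demand p = 226.6 − 0.025q, supply p = 123.375 + 0.05q.
Competitive equilibrium: 226.6 − 0.025q = 123.375 + 0.05q → q* = 1376.3333, p* = 192.1917.
At q = 1146: demand price = 226.6 − 0.025·1146 = 197.95; supply price = 123.375 + 0.05·1146 = 180.675.
Δq = 1376.3333 − 1146 = 230.3333; wedge = 197.95 − 180.675 = 17.275.
DWL = ½ × 230.3333 × 17.275 = 1989.50.

1989.50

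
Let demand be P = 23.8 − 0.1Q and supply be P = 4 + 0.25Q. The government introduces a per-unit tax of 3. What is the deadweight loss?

12.86

Competitive equilibrium: 23.8 − 0.1Q = 4 + 0.25Q → Q* = 56.5714, P* = 18.1429.
With the tax, the buyer price exceeds the seller price by 3: (23.8 − 0.1Q) − (4 + 0.25Q) = 3 → Q' = 48.
ΔQ = 56.5714 − 48 = 8.5714; the wedge equals the tax, 3.
The triangle = ½ × 8.5714 × 3 = 12.86.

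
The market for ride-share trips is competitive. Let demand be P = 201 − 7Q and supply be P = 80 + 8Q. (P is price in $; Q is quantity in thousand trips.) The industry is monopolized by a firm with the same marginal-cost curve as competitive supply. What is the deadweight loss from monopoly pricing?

Competitive equilibrium: 201 − 7Q = 80 + 8Q → Q* = 8.0667, P* = 144.5333.
Marginal revenue: MR = 201 − 14Q. Set MR = MC: 201 − 14Q = 80 + 8Q → Q_m = 5.5.
Price P_m = 201 − 7·5.5 = 162.5; MC(Q_m) = 80 + 8·5.5 = 124.
Competitive Q* = 8.0667, so ΔQ = 2.5667; wedge = 162.5 − 124 = 38.5.
Welfare loss = ½ × 2.5667 × 38.5 = $49.41 thousand.

$49.41 thousand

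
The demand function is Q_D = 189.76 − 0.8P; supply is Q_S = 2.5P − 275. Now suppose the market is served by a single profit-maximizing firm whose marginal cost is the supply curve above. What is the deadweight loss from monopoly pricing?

In inverse form: demand P = 237.2 − 1.25Q, supply P = 110 + 0.4Q.
Competitive equilibrium: 237.2 − 1.25Q = 110 + 0.4Q → Q* = 77.0909, P* = 140.8364.
Marginal revenue: MR = 237.2 − 2.5Q. Set MR = MC: 237.2 − 2.5Q = 110 + 0.4Q → Q_m = 43.8621.
Price P_m = 237.2 − 1.25·43.8621 = 182.3724; MC(Q_m) = 110 + 0.4·43.8621 = 127.5448.
Competitive Q* = 77.0909, so ΔQ = 33.2288; wedge = 182.3724 − 127.5448 = 54.8276.
Deadweight loss = ½ × 33.2288 × 54.8276 = 910.93.

910.93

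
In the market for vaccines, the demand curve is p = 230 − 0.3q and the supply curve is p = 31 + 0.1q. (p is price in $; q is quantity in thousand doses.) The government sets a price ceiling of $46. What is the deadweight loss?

Competitive equilibrium: 230 − 0.3q = 31 + 0.1q → q* = 497.5, p* = 80.75.
At the ceiling p = 46, quantity supplied = (46 − 31)/0.1 = 150.
Willingness to pay at q' = 150: 230 − 0.3·150 = 185.
Δq = 497.5 − 150 = 347.5; wedge = 185 − 46 = 139.
Deadweight loss = ½ × 347.5 × 139 = $24151.25 thousand.

$24151.25 thousand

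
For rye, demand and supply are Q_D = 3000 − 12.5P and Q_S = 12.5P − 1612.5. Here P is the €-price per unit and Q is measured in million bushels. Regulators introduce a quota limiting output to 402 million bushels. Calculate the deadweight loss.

€6809.445 million

In inverse form: demand P = 240 − 0.08Q, supply P = 129 + 0.08Q.
Competitive equilibrium: 240 − 0.08Q = 129 + 0.08Q → Q* = 693.75, P* = 184.5.
At Q = 402: demand price = 240 − 0.08·402 = 207.84; supply price = 129 + 0.08·402 = 161.16.
ΔQ = 693.75 − 402 = 291.75; wedge = 207.84 − 161.16 = 46.68.
The triangle = ½ × 291.75 × 46.68 = €6809.445 million.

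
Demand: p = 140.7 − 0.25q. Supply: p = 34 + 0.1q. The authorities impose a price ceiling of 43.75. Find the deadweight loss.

7524.47

Competitive equilibrium: 140.7 − 0.25q = 34 + 0.1q → q* = 304.8571, p* = 64.4857.
At the ceiling p = 43.75, quantity supplied = (43.75 − 34)/0.1 = 97.5.
Willingness to pay at q' = 97.5: 140.7 − 0.25·97.5 = 116.325.
Δq = 304.8571 − 97.5 = 207.3571; wedge = 116.325 − 43.75 = 72.575.
DWL = ½ × 207.3571 × 72.575 = 7524.47.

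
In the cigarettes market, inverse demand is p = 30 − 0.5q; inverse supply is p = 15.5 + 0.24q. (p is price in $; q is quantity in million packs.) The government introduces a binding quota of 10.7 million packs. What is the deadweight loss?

$29.27 million

Competitive equilibrium: 30 − 0.5q = 15.5 + 0.24q → q* = 19.5946, p* = 20.2027.
At q = 10.7: demand price = 30 − 0.5·10.7 = 24.65; supply price = 15.5 + 0.24·10.7 = 18.068.
Δq = 19.5946 − 10.7 = 8.8946; wedge = 24.65 − 18.068 = 6.582.
The triangle = ½ × 8.8946 × 6.582 = $29.27 million.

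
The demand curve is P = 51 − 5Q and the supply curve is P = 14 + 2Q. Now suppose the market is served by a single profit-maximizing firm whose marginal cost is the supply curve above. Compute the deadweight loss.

16.98

Competitive equilibrium: 51 − 5Q = 14 + 2Q → Q* = 5.2857, P* = 24.5714.
Marginal revenue: MR = 51 − 10Q. Set MR = MC: 51 − 10Q = 14 + 2Q → Q_m = 3.0833.
Price P_m = 51 − 5·3.0833 = 35.5835; MC(Q_m) = 14 + 2·3.0833 = 20.1666.
Competitive Q* = 5.2857, so ΔQ = 2.2024; wedge = 35.5835 − 20.1666 = 15.4169.
The triangle = ½ × 2.2024 × 15.4169 = 16.98.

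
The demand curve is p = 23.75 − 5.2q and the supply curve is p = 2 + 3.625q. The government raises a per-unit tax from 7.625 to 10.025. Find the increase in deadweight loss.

Competitive equilibrium: 23.75 − 5.2q = 2 + 3.625q → q* = 2.4646, p* = 10.9341.
For a per-unit tax t: Δq = t/8.825, so DWL = ½·t·(t/8.825) = t²/17.65.
At t = 7.625: DWL = 3.294. At t = 10.025: DWL = 5.694.
Increase = 5.694 − 3.294 = 2.40.

2.40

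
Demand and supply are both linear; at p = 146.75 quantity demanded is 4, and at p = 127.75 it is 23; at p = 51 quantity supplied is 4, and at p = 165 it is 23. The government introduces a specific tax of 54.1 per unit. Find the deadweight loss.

Demand slope = (127.75 − 146.75)/(23 − 4) = −1, so p = 150.75 − q.
Supply slope = (165 − 51)/(23 − 4) = 6, so p = 27 + 6q.
Competitive equilibrium: 150.75 − q = 27 + 6q → q* = 17.6786, p* = 133.0714.
With the tax, the buyer price exceeds the seller price by 54.1: (150.75 − q) − (27 + 6q) = 54.1 → q' = 9.95.
Δq = 17.6786 − 9.95 = 7.7286; the wedge equals the tax, 54.1.
The triangle = ½ × 7.7286 × 54.1 = 209.06.

209.06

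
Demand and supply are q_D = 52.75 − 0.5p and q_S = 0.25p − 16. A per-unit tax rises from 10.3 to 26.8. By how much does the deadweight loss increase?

In inverse form: demand p = 105.5 − 2q, supply p = 64 + 4q.
Competitive equilibrium: 105.5 − 2q = 64 + 4q → q* = 6.9167, p* = 91.6667.
For a per-unit tax t: Δq = t/6, so DWL = ½·t·(t/6) = t²/12.
At t = 10.3: DWL = 8.841. At t = 26.8: DWL = 59.853.
Increase = 59.853 − 8.841 = 51.01.

51.01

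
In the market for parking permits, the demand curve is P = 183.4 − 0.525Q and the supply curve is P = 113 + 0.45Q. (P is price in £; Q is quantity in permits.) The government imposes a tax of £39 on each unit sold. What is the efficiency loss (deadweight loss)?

£780

Competitive equilibrium: 183.4 − 0.525Q = 113 + 0.45Q → Q* = 72.2051, P* = 145.4923.
With the tax, the buyer price exceeds the seller price by 39: (183.4 − 0.525Q) − (113 + 0.45Q) = 39 → Q' = 32.2051.
ΔQ = 72.2051 − 32.2051 = 40; the wedge equals the tax, 39.
DWL = ½ × 40 × 39 = £780.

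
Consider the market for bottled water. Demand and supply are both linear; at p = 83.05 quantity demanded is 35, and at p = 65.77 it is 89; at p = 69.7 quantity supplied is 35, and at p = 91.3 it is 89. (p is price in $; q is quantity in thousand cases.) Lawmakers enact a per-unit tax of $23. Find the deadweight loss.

$367.36 thousand

Demand slope = (65.77 − 83.05)/(89 − 35) = −0.32, so p = 94.25 − 0.32q.
Supply slope = (91.3 − 69.7)/(89 − 35) = 0.4, so p = 55.7 + 0.4q.
Competitive equilibrium: 94.25 − 0.32q = 55.7 + 0.4q → q* = 53.5417, p* = 77.1167.
With the tax, the buyer price exceeds the seller price by 23: (94.25 − 0.32q) − (55.7 + 0.4q) = 23 → q' = 21.5972.
Δq = 53.5417 − 21.5972 = 31.9445; the wedge equals the tax, 23.
DWL = ½ × 31.9445 × 23 = $367.36 thousand.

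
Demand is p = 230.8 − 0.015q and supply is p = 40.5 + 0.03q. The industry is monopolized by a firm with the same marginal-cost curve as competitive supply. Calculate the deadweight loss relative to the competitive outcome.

Competitive equilibrium: 230.8 − 0.015q = 40.5 + 0.03q → q* = 4228.8889, p* = 167.3667.
Marginal revenue: MR = 230.8 − 0.03q. Set MR = MC: 230.8 − 0.03q = 40.5 + 0.03q → q_m = 3171.6667.
Price p_m = 230.8 − 0.015·3171.6667 = 183.225; MC(q_m) = 40.5 + 0.03·3171.6667 = 135.65.
Competitive q* = 4228.8889, so Δq = 1057.2222; wedge = 183.225 − 135.65 = 47.575.
Deadweight loss = ½ × 1057.2222 × 47.575 = 25148.67.

25148.67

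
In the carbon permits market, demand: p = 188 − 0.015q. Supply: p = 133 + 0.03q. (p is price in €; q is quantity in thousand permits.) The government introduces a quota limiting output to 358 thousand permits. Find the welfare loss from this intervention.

€16804.80 thousand

Competitive equilibrium: 188 − 0.015q = 133 + 0.03q → q* = 1222.2222, p* = 169.6667.
At q = 358: demand price = 188 − 0.015·358 = 182.63; supply price = 133 + 0.03·358 = 143.74.
Δq = 1222.2222 − 358 = 864.2222; wedge = 182.63 − 143.74 = 38.89.
DWL = ½ × 864.2222 × 38.89 = €16804.80 thousand.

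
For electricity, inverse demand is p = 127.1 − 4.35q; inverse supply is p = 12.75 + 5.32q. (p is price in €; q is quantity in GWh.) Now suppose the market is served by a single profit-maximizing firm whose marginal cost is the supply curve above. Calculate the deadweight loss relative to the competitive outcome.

€65.09

Competitive equilibrium: 127.1 − 4.35q = 12.75 + 5.32q → q* = 11.8252, p* = 75.6602.
Marginal revenue: MR = 127.1 − 8.7q. Set MR = MC: 127.1 − 8.7q = 12.75 + 5.32q → q_m = 8.1562.
Price p_m = 127.1 − 4.35·8.1562 = 91.6205; MC(q_m) = 12.75 + 5.32·8.1562 = 56.141.
Competitive q* = 11.8252, so Δq = 3.669; wedge = 91.6205 − 56.141 = 35.4795.
Welfare loss = ½ × 3.669 × 35.4795 = €65.09.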